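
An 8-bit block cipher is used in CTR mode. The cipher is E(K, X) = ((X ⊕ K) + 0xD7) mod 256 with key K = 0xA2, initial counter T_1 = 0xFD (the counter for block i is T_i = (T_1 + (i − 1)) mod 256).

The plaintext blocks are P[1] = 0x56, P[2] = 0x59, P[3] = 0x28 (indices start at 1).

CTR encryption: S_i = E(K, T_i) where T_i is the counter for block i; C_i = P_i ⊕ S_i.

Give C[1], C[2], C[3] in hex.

C[1]: T = 0xFD, S = E(K, T) = 0x36; 0x56 ⊕ 0x36 = 0x60.
C[2]: T = 0xFE, S = E(K, T) = 0x33; 0x59 ⊕ 0x33 = 0x6A.
C[3]: T = 0xFF, S = E(K, T) = 0x34; 0x28 ⊕ 0x34 = 0x1C.

C[1] = 0x60, C[2] = 0x6A, C[3] = 0x1C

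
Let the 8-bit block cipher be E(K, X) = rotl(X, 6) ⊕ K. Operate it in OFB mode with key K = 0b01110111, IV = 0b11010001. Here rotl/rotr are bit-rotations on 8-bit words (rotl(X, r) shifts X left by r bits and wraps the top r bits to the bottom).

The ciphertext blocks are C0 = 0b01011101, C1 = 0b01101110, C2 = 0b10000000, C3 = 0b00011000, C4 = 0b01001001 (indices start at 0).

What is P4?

OFB decryption: S_i = E(K, S_{i−1}) with S_{−1} = IV; P_i = C_i ⊕ S_i.
P0: S = E(K, 0b11010001) = 0b00000011; 0b01011101 ⊕ 0b00000011 = 0b01011110.
P1: S = E(K, 0b00000011) = 0b10110111; 0b01101110 ⊕ 0b10110111 = 0b11011001.
P2: S = E(K, 0b10110111) = 0b10011010; 0b10000000 ⊕ 0b10011010 = 0b00011010.
P3: S = E(K, 0b10011010) = 0b11010001; 0b00011000 ⊕ 0b11010001 = 0b11001001.
P4: S = E(K, 0b11010001) = 0b00000011; 0b01001001 ⊕ 0b00000011 = 0b01001010.

P4 = 0b01001010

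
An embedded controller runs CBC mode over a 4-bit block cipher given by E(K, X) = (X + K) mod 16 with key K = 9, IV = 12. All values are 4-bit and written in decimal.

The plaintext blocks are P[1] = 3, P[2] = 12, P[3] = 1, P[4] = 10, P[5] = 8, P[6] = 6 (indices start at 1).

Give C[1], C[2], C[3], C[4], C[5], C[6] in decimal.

CBC encryption: C_i = E(K, P_i ⊕ C_{i−1}), with C_{0} = IV.
C[1]: P[1] ⊕ 12 = 15; E(K, 15) = 8.
C[2]: P[2] ⊕ 8 = 4; E(K, 4) = 13.
C[3]: P[3] ⊕ 13 = 12; E(K, 12) = 5.
C[4]: P[4] ⊕ 5 = 15; E(K, 15) = 8.
C[5]: P[5] ⊕ 8 = 0; E(K, 0) = 9.
C[6]: P[6] ⊕ 9 = 15; E(K, 15) = 8.

C[1] = 8, C[2] = 13, C[3] = 5, C[4] = 8, C[5] = 9, C[6] = 8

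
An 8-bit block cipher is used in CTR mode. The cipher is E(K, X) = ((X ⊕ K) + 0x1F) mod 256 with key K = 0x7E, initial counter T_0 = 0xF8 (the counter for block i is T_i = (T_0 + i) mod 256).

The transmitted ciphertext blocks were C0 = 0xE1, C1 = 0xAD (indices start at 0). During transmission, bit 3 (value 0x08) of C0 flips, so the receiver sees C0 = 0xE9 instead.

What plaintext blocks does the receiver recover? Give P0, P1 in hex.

CTR decryption: S_i = E(K, T_i) where T_i is the counter for block i; P_i = C_i ⊕ S_i.
Only C0 changed, to 0xE9. In CTR, a change in C_i flips the same bit in P_i only; the keystream is unaffected. Decrypting the received ciphertext:
P0: T = 0xF8, S = E(K, T) = 0xA5; 0xE9 ⊕ 0xA5 = 0x4C.
P1: T = 0xF9, S = E(K, T) = 0xA6; 0xAD ⊕ 0xA6 = 0x0B.
Blocks that differ from the original plaintext: P0.

P0 = 0x4C, P1 = 0x0B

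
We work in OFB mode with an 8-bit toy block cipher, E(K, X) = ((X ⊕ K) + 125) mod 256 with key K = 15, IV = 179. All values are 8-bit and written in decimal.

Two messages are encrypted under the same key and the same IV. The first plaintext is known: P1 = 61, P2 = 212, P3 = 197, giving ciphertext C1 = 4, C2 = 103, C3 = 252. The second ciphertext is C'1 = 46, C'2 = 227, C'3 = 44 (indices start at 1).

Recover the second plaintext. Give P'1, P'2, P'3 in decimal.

P'1 = 23, P'2 = 80, P'3 = 21

In OFB with a reused IV, both messages share the same keystream S_i, so C_i ⊕ C'_i = P_i ⊕ P'_i and thus P'_i = P_i ⊕ C_i ⊕ C'_i.
P'1: 61 ⊕ 4 ⊕ 46 = 23.
P'2: 212 ⊕ 103 ⊕ 227 = 80.
P'3: 197 ⊕ 252 ⊕ 44 = 21.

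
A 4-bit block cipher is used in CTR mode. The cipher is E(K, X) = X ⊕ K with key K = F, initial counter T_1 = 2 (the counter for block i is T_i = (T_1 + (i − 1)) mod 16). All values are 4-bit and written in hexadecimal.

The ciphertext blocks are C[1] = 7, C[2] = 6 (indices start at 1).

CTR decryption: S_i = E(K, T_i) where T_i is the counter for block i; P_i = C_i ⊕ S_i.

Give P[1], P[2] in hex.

P[1] = A, P[2] = A

P[1]: T = 2, S = E(K, T) = D; 7 ⊕ D = A.
P[2]: T = 3, S = E(K, T) = C; 6 ⊕ C = A.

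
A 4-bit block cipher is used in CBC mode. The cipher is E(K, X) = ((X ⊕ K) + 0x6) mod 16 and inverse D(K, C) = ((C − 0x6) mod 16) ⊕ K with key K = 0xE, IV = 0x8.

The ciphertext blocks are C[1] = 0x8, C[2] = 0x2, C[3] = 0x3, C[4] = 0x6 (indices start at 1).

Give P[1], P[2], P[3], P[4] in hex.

CBC decryption: P_i = D(K, C_i) ⊕ C_{i−1}, with C_{0} = IV.
P[1]: D(K, 0x8) = 0xC; 0xC ⊕ 0x8 = 0x4.
P[2]: D(K, 0x2) = 0x2; 0x2 ⊕ 0x8 = 0xA.
P[3]: D(K, 0x3) = 0x3; 0x3 ⊕ 0x2 = 0x1.
P[4]: D(K, 0x6) = 0xE; 0xE ⊕ 0x3 = 0xD.

P[1] = 0x4, P[2] = 0xA, P[3] = 0x1, P[4] = 0xD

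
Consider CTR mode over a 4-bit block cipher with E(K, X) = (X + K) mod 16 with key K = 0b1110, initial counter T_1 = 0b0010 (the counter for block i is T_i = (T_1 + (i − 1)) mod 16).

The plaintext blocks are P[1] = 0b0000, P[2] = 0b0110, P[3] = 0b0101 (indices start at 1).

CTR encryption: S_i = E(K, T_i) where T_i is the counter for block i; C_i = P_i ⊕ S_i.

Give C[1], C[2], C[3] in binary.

C[1] = 0b0000, C[2] = 0b0111, C[3] = 0b0111

C[1]: T = 0b0010, S = E(K, T) = 0b0000; 0b0000 ⊕ 0b0000 = 0b0000.
C[2]: T = 0b0011, S = E(K, T) = 0b0001; 0b0110 ⊕ 0b0001 = 0b0111.
C[3]: T = 0b0100, S = E(K, T) = 0b0010; 0b0101 ⊕ 0b0010 = 0b0111.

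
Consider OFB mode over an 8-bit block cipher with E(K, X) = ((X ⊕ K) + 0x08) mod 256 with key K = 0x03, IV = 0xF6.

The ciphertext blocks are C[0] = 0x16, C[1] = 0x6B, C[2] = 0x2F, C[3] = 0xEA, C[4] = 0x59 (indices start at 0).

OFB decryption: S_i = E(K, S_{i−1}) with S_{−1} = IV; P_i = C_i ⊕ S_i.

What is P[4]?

P[4] = 0x44

P[0]: S = E(K, 0xF6) = 0xFD; 0x16 ⊕ 0xFD = 0xEB.
P[1]: S = E(K, 0xFD) = 0x06; 0x6B ⊕ 0x06 = 0x6D.
P[2]: S = E(K, 0x06) = 0x0D; 0x2F ⊕ 0x0D = 0x22.
P[3]: S = E(K, 0x0D) = 0x16; 0xEA ⊕ 0x16 = 0xFC.
P[4]: S = E(K, 0x16) = 0x1D; 0x59 ⊕ 0x1D = 0x44.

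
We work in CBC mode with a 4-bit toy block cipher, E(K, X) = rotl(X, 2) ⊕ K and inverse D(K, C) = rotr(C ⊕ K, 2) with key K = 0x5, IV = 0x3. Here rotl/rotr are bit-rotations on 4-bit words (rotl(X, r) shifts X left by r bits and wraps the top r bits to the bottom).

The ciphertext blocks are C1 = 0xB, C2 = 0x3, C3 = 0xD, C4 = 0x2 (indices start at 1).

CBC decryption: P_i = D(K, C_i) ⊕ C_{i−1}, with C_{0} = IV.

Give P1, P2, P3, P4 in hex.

P1 = 0x8, P2 = 0x2, P3 = 0x1, P4 = 0x0

P1: D(K, 0xB) = 0xB; 0xB ⊕ 0x3 = 0x8.
P2: D(K, 0x3) = 0x9; 0x9 ⊕ 0xB = 0x2.
P3: D(K, 0xD) = 0x2; 0x2 ⊕ 0x3 = 0x1.
P4: D(K, 0x2) = 0xD; 0xD ⊕ 0xD = 0x0.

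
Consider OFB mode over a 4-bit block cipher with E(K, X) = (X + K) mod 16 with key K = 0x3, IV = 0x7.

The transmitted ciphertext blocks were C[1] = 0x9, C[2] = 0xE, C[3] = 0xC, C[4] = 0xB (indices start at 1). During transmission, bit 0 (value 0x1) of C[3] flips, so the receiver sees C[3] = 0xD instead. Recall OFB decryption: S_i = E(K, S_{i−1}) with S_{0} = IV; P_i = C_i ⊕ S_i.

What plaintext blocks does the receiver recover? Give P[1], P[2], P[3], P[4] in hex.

P[1] = 0x3, P[2] = 0x3, P[3] = 0xD, P[4] = 0x8

Only C[3] changed, to 0xD. In OFB, a change in C_i flips the same bit in P_i only; the keystream is unaffected. Decrypting the received ciphertext:
P[1]: S = E(K, 0x7) = 0xA; 0x9 ⊕ 0xA = 0x3.
P[2]: S = E(K, 0xA) = 0xD; 0xE ⊕ 0xD = 0x3.
P[3]: S = E(K, 0xD) = 0x0; 0xD ⊕ 0x0 = 0xD.
P[4]: S = E(K, 0x0) = 0x3; 0xB ⊕ 0x3 = 0x8.
Blocks that differ from the original plaintext: P[3].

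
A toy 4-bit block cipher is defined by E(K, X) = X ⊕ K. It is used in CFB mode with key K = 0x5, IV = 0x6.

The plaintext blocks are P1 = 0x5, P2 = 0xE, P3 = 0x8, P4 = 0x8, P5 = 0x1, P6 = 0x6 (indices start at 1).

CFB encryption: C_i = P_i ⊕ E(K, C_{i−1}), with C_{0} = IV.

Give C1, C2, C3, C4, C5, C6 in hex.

C1 = 0x6, C2 = 0xD, C3 = 0x0, C4 = 0xD, C5 = 0x9, C6 = 0xA

C1: E(K, 0x6) = 0x3; 0x5 ⊕ 0x3 = 0x6.
C2: E(K, 0x6) = 0x3; 0xE ⊕ 0x3 = 0xD.
C3: E(K, 0xD) = 0x8; 0x8 ⊕ 0x8 = 0x0.
C4: E(K, 0x0) = 0x5; 0x8 ⊕ 0x5 = 0xD.
C5: E(K, 0xD) = 0x8; 0x1 ⊕ 0x8 = 0x9.
C6: E(K, 0x9) = 0xC; 0x6 ⊕ 0xC = 0xA.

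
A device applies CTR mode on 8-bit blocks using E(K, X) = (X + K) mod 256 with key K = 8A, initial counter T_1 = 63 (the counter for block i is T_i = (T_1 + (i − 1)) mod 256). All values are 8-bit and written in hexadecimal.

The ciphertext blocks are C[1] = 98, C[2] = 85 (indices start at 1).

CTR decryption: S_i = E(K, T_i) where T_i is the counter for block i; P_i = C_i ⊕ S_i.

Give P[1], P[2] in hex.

P[1] = 75, P[2] = 6B

P[1]: T = 63, S = E(K, T) = ED; 98 ⊕ ED = 75.
P[2]: T = 64, S = E(K, T) = EE; 85 ⊕ EE = 6B.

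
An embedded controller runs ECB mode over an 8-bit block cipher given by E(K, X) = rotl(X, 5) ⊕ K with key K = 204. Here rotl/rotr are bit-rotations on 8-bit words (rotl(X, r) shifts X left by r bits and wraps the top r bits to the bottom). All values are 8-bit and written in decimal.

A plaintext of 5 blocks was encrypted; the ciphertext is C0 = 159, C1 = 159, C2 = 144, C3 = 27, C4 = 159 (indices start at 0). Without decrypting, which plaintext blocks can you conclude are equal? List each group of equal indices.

ECB encrypts each block independently with the same key, so equal ciphertext blocks imply equal plaintext blocks.
C0 = C1 = C4 = 159, so P0 = P1 = P4.

P0 = P1 = P4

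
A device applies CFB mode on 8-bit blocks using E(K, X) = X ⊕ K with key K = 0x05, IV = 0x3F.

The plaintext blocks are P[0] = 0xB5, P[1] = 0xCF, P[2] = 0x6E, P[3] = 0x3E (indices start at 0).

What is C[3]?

C[3] = 0x15

CFB encryption: C_i = P_i ⊕ E(K, C_{i−1}), with C_{−1} = IV.
C[0]: E(K, 0x3F) = 0x3A; 0xB5 ⊕ 0x3A = 0x8F.
C[1]: E(K, 0x8F) = 0x8A; 0xCF ⊕ 0x8A = 0x45.
C[2]: E(K, 0x45) = 0x40; 0x6E ⊕ 0x40 = 0x2E.
C[3]: E(K, 0x2E) = 0x2B; 0x3E ⊕ 0x2B = 0x15.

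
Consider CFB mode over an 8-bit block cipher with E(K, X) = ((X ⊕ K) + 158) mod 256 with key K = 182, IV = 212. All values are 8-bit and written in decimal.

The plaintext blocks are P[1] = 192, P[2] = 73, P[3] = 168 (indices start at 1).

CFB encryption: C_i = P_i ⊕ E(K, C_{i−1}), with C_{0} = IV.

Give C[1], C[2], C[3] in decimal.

C[1]: E(K, 212) = 0; 192 ⊕ 0 = 192.
C[2]: E(K, 192) = 20; 73 ⊕ 20 = 93.
C[3]: E(K, 93) = 137; 168 ⊕ 137 = 33.

C[1] = 192, C[2] = 93, C[3] = 33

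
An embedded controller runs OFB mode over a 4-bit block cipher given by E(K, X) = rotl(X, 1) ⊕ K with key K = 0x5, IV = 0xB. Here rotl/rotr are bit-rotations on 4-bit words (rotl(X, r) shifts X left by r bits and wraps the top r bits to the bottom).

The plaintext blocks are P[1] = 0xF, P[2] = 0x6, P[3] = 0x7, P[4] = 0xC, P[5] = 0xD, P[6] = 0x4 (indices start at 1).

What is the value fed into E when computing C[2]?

OFB encryption: S_i = E(K, S_{i−1}) with S_{0} = IV; C_i = P_i ⊕ S_i.
C[1]: S = E(K, 0xB) = 0x2; 0xF ⊕ 0x2 = 0xD.
C[2]: S = E(K, 0x2) = 0x1; 0x6 ⊕ 0x1 = 0x7.
So the input to E for block [2] is 0x2.

0x2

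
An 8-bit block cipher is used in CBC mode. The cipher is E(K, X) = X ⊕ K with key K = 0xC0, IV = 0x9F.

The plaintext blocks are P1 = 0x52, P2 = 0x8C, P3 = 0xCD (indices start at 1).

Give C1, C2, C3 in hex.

C1 = 0x0D, C2 = 0x41, C3 = 0x4C

CBC encryption: C_i = E(K, P_i ⊕ C_{i−1}), with C_{0} = IV.
C1: P1 ⊕ 0x9F = 0xCD; E(K, 0xCD) = 0x0D.
C2: P2 ⊕ 0x0D = 0x81; E(K, 0x81) = 0x41.
C3: P3 ⊕ 0x41 = 0x8C; E(K, 0x8C) = 0x4C.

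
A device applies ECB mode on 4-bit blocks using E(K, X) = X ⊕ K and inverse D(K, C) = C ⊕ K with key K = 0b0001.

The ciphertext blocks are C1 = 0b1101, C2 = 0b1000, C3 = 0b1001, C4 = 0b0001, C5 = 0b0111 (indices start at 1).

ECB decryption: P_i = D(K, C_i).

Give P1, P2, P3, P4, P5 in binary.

P1: D(K, 0b1101) = 0b1100.
P2: D(K, 0b1000) = 0b1001.
P3: D(K, 0b1001) = 0b1000.
P4: D(K, 0b0001) = 0b0000.
P5: D(K, 0b0111) = 0b0110.

P1 = 0b1100, P2 = 0b1001, P3 = 0b1000, P4 = 0b0000, P5 = 0b0110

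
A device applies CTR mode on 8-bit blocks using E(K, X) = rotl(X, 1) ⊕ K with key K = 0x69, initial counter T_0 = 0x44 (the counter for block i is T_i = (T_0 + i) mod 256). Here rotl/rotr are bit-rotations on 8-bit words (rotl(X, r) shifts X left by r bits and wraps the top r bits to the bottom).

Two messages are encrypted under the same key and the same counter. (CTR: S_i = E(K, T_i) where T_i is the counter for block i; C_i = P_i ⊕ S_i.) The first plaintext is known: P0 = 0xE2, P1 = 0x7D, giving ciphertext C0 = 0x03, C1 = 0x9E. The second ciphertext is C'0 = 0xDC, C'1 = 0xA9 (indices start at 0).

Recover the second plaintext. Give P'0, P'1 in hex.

In CTR with a reused counter, both messages share the same keystream S_i, so C_i ⊕ C'_i = P_i ⊕ P'_i and thus P'_i = P_i ⊕ C_i ⊕ C'_i.
P'0: 0xE2 ⊕ 0x03 ⊕ 0xDC = 0x3D.
P'1: 0x7D ⊕ 0x9E ⊕ 0xA9 = 0x4A.

P'0 = 0x3D, P'1 = 0x4A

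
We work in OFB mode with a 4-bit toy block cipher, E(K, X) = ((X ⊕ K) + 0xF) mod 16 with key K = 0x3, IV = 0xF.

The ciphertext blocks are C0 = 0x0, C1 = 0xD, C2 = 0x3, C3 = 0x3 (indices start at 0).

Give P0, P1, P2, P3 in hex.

OFB decryption: S_i = E(K, S_{i−1}) with S_{−1} = IV; P_i = C_i ⊕ S_i.
P0: S = E(K, 0xF) = 0xB; 0x0 ⊕ 0xB = 0xB.
P1: S = E(K, 0xB) = 0x7; 0xD ⊕ 0x7 = 0xA.
P2: S = E(K, 0x7) = 0x3; 0x3 ⊕ 0x3 = 0x0.
P3: S = E(K, 0x3) = 0xF; 0x3 ⊕ 0xF = 0xC.

P0 = 0xB, P1 = 0xA, P2 = 0x0, P3 = 0xC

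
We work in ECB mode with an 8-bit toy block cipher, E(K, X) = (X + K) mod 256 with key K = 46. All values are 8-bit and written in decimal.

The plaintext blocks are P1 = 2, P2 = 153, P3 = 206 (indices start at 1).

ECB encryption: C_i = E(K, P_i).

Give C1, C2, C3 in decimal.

C1: E(K, 2) = 48.
C2: E(K, 153) = 199.
C3: E(K, 206) = 252.

C1 = 48, C2 = 199, C3 = 252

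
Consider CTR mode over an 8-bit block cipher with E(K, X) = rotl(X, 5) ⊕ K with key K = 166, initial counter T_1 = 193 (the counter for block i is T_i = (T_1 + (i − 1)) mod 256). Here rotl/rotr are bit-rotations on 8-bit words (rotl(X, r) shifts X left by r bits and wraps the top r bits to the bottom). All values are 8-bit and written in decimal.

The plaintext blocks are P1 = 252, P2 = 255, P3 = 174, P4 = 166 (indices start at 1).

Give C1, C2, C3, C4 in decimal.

C1 = 98, C2 = 1, C3 = 112, C4 = 152

CTR encryption: S_i = E(K, T_i) where T_i is the counter for block i; C_i = P_i ⊕ S_i.
C1: T = 193, S = E(K, T) = 158; 252 ⊕ 158 = 98.
C2: T = 194, S = E(K, T) = 254; 255 ⊕ 254 = 1.
C3: T = 195, S = E(K, T) = 222; 174 ⊕ 222 = 112.
C4: T = 196, S = E(K, T) = 62; 166 ⊕ 62 = 152.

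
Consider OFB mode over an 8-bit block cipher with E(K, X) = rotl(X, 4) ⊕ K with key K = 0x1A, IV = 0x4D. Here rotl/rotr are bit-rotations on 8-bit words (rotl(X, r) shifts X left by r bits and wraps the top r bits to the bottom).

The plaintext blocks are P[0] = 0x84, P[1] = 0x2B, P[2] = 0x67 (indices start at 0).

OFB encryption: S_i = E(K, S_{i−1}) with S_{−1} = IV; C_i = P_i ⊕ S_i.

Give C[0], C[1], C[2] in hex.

C[0] = 0x4A, C[1] = 0xDD, C[2] = 0x12

C[0]: S = E(K, 0x4D) = 0xCE; 0x84 ⊕ 0xCE = 0x4A.
C[1]: S = E(K, 0xCE) = 0xF6; 0x2B ⊕ 0xF6 = 0xDD.
C[2]: S = E(K, 0xF6) = 0x75; 0x67 ⊕ 0x75 = 0x12.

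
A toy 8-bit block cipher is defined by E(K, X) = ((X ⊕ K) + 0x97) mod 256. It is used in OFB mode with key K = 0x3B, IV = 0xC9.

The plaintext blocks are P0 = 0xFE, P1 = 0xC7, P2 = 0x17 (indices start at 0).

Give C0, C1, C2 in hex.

C0 = 0x77, C1 = 0x8E, C2 = 0x1E

OFB encryption: S_i = E(K, S_{i−1}) with S_{−1} = IV; C_i = P_i ⊕ S_i.
C0: S = E(K, 0xC9) = 0x89; 0xFE ⊕ 0x89 = 0x77.
C1: S = E(K, 0x89) = 0x49; 0xC7 ⊕ 0x49 = 0x8E.
C2: S = E(K, 0x49) = 0x09; 0x17 ⊕ 0x09 = 0x1E.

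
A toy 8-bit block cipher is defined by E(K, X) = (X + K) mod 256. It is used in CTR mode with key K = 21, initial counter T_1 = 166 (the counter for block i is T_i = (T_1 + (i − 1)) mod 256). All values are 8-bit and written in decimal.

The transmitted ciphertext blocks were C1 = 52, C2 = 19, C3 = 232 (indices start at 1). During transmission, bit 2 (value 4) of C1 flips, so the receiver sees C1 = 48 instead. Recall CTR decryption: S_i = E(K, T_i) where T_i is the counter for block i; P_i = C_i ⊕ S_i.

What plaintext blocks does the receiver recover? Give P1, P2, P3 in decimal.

P1 = 139, P2 = 175, P3 = 85

Only C1 changed, to 48. In CTR, a change in C_i flips the same bit in P_i only; the keystream is unaffected. Decrypting the received ciphertext:
P1: T = 166, S = E(K, T) = 187; 48 ⊕ 187 = 139.
P2: T = 167, S = E(K, T) = 188; 19 ⊕ 188 = 175.
P3: T = 168, S = E(K, T) = 189; 232 ⊕ 189 = 85.
Blocks that differ from the original plaintext: P1.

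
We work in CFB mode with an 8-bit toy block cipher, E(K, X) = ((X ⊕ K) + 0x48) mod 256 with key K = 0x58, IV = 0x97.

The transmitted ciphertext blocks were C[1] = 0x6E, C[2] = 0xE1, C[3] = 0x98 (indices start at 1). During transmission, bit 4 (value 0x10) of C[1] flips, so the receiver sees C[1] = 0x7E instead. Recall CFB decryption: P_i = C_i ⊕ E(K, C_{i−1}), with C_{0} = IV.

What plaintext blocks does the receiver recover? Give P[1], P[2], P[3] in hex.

Only C[1] changed, to 0x7E. In CFB, a change in C_i flips the same bit in P_i and garbles P_{i+1}. Decrypting the received ciphertext:
P[1]: E(K, 0x97) = 0x17; 0x7E ⊕ 0x17 = 0x69.
P[2]: E(K, 0x7E) = 0x6E; 0xE1 ⊕ 0x6E = 0x8F.
P[3]: E(K, 0xE1) = 0x01; 0x98 ⊕ 0x01 = 0x99.
Blocks that differ from the original plaintext: P[1], P[2].

P[1] = 0x69, P[2] = 0x8F, P[3] = 0x99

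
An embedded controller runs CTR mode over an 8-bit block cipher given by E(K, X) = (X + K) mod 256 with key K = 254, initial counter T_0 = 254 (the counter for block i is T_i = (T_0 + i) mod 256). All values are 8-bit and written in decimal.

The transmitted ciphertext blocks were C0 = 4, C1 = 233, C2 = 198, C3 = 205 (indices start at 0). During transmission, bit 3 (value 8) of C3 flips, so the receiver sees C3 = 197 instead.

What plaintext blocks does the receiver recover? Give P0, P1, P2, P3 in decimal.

CTR decryption: S_i = E(K, T_i) where T_i is the counter for block i; P_i = C_i ⊕ S_i.
Only C3 changed, to 197. In CTR, a change in C_i flips the same bit in P_i only; the keystream is unaffected. Decrypting the received ciphertext:
P0: T = 254, S = E(K, T) = 252; 4 ⊕ 252 = 248.
P1: T = 255, S = E(K, T) = 253; 233 ⊕ 253 = 20.
P2: T = 0, S = E(K, T) = 254; 198 ⊕ 254 = 56.
P3: T = 1, S = E(K, T) = 255; 197 ⊕ 255 = 58.
Blocks that differ from the original plaintext: P3.

P0 = 248, P1 = 20, P2 = 56, P3 = 58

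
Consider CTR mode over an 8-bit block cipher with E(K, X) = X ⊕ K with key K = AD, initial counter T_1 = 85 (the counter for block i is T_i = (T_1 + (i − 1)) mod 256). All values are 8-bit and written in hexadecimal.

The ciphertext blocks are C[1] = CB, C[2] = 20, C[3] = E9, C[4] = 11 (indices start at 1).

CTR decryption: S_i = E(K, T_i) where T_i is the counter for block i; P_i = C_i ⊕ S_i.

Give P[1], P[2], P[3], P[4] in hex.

P[1]: T = 85, S = E(K, T) = 28; CB ⊕ 28 = E3.
P[2]: T = 86, S = E(K, T) = 2B; 20 ⊕ 2B = 0B.
P[3]: T = 87, S = E(K, T) = 2A; E9 ⊕ 2A = C3.
P[4]: T = 88, S = E(K, T) = 25; 11 ⊕ 25 = 34.

P[1] = E3, P[2] = 0B, P[3] = C3, P[4] = 34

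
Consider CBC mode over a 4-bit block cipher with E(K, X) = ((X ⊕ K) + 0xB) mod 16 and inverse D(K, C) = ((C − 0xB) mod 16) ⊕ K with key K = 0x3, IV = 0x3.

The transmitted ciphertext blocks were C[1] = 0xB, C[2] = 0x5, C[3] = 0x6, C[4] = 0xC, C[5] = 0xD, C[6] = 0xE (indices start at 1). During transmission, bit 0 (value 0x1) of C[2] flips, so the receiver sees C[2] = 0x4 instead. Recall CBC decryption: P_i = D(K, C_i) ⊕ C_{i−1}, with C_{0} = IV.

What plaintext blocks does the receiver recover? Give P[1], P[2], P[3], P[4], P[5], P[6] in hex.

Only C[2] changed, to 0x4. In CBC, a change in C_i garbles P_i and flips the same bit in P_{i+1}. Decrypting the received ciphertext:
P[1]: D(K, 0xB) = 0x3; 0x3 ⊕ 0x3 = 0x0.
P[2]: D(K, 0x4) = 0xA; 0xA ⊕ 0xB = 0x1.
P[3]: D(K, 0x6) = 0x8; 0x8 ⊕ 0x4 = 0xC.
P[4]: D(K, 0xC) = 0x2; 0x2 ⊕ 0x6 = 0x4.
P[5]: D(K, 0xD) = 0x1; 0x1 ⊕ 0xC = 0xD.
P[6]: D(K, 0xE) = 0x0; 0x0 ⊕ 0xD = 0xD.
Blocks that differ from the original plaintext: P[2], P[3].

P[1] = 0x0, P[2] = 0x1, P[3] = 0xC, P[4] = 0x4, P[5] = 0xD, P[6] = 0xD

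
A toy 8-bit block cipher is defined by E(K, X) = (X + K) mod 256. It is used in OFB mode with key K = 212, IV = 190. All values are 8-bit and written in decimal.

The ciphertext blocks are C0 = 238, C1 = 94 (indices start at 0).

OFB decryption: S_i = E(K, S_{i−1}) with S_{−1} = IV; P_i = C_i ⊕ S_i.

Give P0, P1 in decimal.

P0: S = E(K, 190) = 146; 238 ⊕ 146 = 124.
P1: S = E(K, 146) = 102; 94 ⊕ 102 = 56.

P0 = 124, P1 = 56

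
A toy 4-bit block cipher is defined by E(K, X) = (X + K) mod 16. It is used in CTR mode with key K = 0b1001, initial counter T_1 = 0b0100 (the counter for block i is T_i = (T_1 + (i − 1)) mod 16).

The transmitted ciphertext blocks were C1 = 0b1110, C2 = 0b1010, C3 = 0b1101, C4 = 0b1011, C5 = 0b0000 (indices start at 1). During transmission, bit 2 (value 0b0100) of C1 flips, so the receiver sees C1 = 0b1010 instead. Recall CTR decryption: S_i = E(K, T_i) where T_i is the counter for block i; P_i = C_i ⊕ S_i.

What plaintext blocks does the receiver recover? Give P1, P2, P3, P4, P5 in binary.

Only C1 changed, to 0b1010. In CTR, a change in C_i flips the same bit in P_i only; the keystream is unaffected. Decrypting the received ciphertext:
P1: T = 0b0100, S = E(K, T) = 0b1101; 0b1010 ⊕ 0b1101 = 0b0111.
P2: T = 0b0101, S = E(K, T) = 0b1110; 0b1010 ⊕ 0b1110 = 0b0100.
P3: T = 0b0110, S = E(K, T) = 0b1111; 0b1101 ⊕ 0b1111 = 0b0010.
P4: T = 0b0111, S = E(K, T) = 0b0000; 0b1011 ⊕ 0b0000 = 0b1011.
P5: T = 0b1000, S = E(K, T) = 0b0001; 0b0000 ⊕ 0b0001 = 0b0001.
Blocks that differ from the original plaintext: P1.

P1 = 0b0111, P2 = 0b0100, P3 = 0b0010, P4 = 0b1011, P5 = 0b0001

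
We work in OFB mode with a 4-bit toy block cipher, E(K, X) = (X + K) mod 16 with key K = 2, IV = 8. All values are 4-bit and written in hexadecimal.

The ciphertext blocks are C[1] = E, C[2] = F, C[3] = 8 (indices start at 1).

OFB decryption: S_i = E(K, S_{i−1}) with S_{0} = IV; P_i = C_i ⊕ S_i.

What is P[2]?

P[2] = 3

P[1]: S = E(K, 8) = A; E ⊕ A = 4.
P[2]: S = E(K, A) = C; F ⊕ C = 3.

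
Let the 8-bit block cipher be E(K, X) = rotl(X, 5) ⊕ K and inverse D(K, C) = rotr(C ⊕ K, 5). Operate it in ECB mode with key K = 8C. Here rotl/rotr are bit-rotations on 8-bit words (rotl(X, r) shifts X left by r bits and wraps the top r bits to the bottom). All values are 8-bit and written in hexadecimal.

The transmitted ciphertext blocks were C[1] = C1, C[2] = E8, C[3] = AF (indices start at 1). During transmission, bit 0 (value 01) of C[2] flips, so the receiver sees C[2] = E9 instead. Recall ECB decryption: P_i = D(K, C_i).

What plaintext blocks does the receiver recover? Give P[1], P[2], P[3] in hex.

P[1] = 6A, P[2] = 2B, P[3] = 19

Only C[2] changed, to E9. In ECB, a change in C_i affects only P_i. Decrypting the received ciphertext:
P[1]: D(K, C1) = 6A.
P[2]: D(K, E9) = 2B.
P[3]: D(K, AF) = 19.
Blocks that differ from the original plaintext: P[2].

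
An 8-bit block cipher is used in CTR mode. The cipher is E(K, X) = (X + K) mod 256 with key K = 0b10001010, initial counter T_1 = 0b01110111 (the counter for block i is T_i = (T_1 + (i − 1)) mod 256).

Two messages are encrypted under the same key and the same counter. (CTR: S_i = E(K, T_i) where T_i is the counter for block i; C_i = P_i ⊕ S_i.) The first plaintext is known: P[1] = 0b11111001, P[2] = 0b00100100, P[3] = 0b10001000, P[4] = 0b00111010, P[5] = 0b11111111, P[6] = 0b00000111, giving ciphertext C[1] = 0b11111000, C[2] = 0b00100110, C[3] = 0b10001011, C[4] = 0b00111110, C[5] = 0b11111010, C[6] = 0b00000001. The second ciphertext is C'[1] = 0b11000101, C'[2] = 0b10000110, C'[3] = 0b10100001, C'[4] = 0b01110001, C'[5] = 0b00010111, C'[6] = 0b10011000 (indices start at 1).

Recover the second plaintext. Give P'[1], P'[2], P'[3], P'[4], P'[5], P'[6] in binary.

P'[1] = 0b11000100, P'[2] = 0b10000100, P'[3] = 0b10100010, P'[4] = 0b01110101, P'[5] = 0b00010010, P'[6] = 0b10011110

In CTR with a reused counter, both messages share the same keystream S_i, so C_i ⊕ C'_i = P_i ⊕ P'_i and thus P'_i = P_i ⊕ C_i ⊕ C'_i.
P'[1]: 0b11111001 ⊕ 0b11111000 ⊕ 0b11000101 = 0b11000100.
P'[2]: 0b00100100 ⊕ 0b00100110 ⊕ 0b10000110 = 0b10000100.
P'[3]: 0b10001000 ⊕ 0b10001011 ⊕ 0b10100001 = 0b10100010.
P'[4]: 0b00111010 ⊕ 0b00111110 ⊕ 0b01110001 = 0b01110101.
P'[5]: 0b11111111 ⊕ 0b11111010 ⊕ 0b00010111 = 0b00010010.
P'[6]: 0b00000111 ⊕ 0b00000001 ⊕ 0b10011000 = 0b10011110.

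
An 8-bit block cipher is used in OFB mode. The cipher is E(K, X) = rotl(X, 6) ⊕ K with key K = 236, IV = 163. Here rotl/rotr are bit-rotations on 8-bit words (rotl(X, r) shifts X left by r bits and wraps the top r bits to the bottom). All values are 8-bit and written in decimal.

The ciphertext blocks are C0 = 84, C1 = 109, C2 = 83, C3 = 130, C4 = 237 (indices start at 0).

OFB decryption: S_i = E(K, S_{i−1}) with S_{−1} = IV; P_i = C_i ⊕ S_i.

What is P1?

P0: S = E(K, 163) = 4; 84 ⊕ 4 = 80.
P1: S = E(K, 4) = 237; 109 ⊕ 237 = 128.

P1 = 128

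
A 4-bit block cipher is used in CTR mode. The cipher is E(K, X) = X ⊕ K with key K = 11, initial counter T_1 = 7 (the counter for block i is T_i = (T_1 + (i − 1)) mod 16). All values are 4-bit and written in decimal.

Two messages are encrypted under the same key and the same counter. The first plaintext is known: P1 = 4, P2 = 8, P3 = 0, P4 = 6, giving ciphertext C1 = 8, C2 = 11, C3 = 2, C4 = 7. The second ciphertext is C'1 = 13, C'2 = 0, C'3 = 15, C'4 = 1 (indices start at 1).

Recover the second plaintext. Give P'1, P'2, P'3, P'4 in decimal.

In CTR with a reused counter, both messages share the same keystream S_i, so C_i ⊕ C'_i = P_i ⊕ P'_i and thus P'_i = P_i ⊕ C_i ⊕ C'_i.
P'1: 4 ⊕ 8 ⊕ 13 = 1.
P'2: 8 ⊕ 11 ⊕ 0 = 3.
P'3: 0 ⊕ 2 ⊕ 15 = 13.
P'4: 6 ⊕ 7 ⊕ 1 = 0.

P'1 = 1, P'2 = 3, P'3 = 13, P'4 = 0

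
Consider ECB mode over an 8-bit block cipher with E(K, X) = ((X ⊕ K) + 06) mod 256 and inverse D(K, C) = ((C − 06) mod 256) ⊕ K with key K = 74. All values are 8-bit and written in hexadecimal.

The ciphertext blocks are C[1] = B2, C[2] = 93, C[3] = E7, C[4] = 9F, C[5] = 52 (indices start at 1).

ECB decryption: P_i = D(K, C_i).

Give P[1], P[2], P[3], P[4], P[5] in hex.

P[1] = D8, P[2] = F9, P[3] = 95, P[4] = ED, P[5] = 38

P[1]: D(K, B2) = D8.
P[2]: D(K, 93) = F9.
P[3]: D(K, E7) = 95.
P[4]: D(K, 9F) = ED.
P[5]: D(K, 52) = 38.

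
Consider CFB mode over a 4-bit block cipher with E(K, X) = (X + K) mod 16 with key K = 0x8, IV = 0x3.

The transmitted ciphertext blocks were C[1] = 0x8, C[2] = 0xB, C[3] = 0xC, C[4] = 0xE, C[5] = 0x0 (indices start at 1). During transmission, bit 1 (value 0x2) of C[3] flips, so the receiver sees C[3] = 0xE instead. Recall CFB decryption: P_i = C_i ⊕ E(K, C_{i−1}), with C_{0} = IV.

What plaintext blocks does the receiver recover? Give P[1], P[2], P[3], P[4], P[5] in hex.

Only C[3] changed, to 0xE. In CFB, a change in C_i flips the same bit in P_i and garbles P_{i+1}. Decrypting the received ciphertext:
P[1]: E(K, 0x3) = 0xB; 0x8 ⊕ 0xB = 0x3.
P[2]: E(K, 0x8) = 0x0; 0xB ⊕ 0x0 = 0xB.
P[3]: E(K, 0xB) = 0x3; 0xE ⊕ 0x3 = 0xD.
P[4]: E(K, 0xE) = 0x6; 0xE ⊕ 0x6 = 0x8.
P[5]: E(K, 0xE) = 0x6; 0x0 ⊕ 0x6 = 0x6.
Blocks that differ from the original plaintext: P[3], P[4].

P[1] = 0x3, P[2] = 0xB, P[3] = 0xD, P[4] = 0x8, P[5] = 0x6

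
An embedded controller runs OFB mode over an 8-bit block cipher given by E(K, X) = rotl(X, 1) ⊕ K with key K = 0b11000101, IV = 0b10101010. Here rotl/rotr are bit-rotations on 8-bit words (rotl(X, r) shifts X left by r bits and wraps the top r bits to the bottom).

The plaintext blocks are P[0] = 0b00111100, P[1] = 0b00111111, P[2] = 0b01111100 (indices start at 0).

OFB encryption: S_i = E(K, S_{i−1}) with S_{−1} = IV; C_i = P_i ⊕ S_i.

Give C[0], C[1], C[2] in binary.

C[0] = 0b10101100, C[1] = 0b11011011, C[2] = 0b01110000

C[0]: S = E(K, 0b10101010) = 0b10010000; 0b00111100 ⊕ 0b10010000 = 0b10101100.
C[1]: S = E(K, 0b10010000) = 0b11100100; 0b00111111 ⊕ 0b11100100 = 0b11011011.
C[2]: S = E(K, 0b11100100) = 0b00001100; 0b01111100 ⊕ 0b00001100 = 0b01110000.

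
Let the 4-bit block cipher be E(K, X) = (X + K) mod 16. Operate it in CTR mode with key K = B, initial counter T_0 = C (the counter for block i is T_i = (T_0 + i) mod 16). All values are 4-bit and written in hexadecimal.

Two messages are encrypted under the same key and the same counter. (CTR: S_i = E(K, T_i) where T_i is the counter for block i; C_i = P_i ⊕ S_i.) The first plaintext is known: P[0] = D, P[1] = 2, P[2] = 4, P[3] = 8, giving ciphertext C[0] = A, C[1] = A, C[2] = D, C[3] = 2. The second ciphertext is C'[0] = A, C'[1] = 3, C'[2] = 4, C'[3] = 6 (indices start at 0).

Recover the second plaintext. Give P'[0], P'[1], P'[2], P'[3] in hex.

P'[0] = D, P'[1] = B, P'[2] = D, P'[3] = C

In CTR with a reused counter, both messages share the same keystream S_i, so C_i ⊕ C'_i = P_i ⊕ P'_i and thus P'_i = P_i ⊕ C_i ⊕ C'_i.
P'[0]: D ⊕ A ⊕ A = D.
P'[1]: 2 ⊕ A ⊕ 3 = B.
P'[2]: 4 ⊕ D ⊕ 4 = D.
P'[3]: 8 ⊕ 2 ⊕ 6 = C.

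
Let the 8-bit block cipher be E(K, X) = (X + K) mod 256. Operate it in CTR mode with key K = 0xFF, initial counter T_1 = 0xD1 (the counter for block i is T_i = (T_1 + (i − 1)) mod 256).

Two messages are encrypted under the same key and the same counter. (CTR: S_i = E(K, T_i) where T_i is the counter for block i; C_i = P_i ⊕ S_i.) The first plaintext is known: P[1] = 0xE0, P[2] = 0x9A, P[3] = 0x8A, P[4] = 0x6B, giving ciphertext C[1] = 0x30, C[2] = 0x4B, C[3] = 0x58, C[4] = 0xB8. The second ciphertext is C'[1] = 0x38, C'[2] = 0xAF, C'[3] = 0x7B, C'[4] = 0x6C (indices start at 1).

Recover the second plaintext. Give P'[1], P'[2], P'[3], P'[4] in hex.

In CTR with a reused counter, both messages share the same keystream S_i, so C_i ⊕ C'_i = P_i ⊕ P'_i and thus P'_i = P_i ⊕ C_i ⊕ C'_i.
P'[1]: 0xE0 ⊕ 0x30 ⊕ 0x38 = 0xE8.
P'[2]: 0x9A ⊕ 0x4B ⊕ 0xAF = 0x7E.
P'[3]: 0x8A ⊕ 0x58 ⊕ 0x7B = 0xA9.
P'[4]: 0x6B ⊕ 0xB8 ⊕ 0x6C = 0xBF.

P'[1] = 0xE8, P'[2] = 0x7E, P'[3] = 0xA9, P'[4] = 0xBF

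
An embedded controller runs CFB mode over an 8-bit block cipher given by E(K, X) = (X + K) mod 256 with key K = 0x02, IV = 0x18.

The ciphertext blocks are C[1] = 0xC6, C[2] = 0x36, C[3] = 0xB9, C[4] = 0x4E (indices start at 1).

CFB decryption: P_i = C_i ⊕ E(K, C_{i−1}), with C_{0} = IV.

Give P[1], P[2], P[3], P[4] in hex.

P[1]: E(K, 0x18) = 0x1A; 0xC6 ⊕ 0x1A = 0xDC.
P[2]: E(K, 0xC6) = 0xC8; 0x36 ⊕ 0xC8 = 0xFE.
P[3]: E(K, 0x36) = 0x38; 0xB9 ⊕ 0x38 = 0x81.
P[4]: E(K, 0xB9) = 0xBB; 0x4E ⊕ 0xBB = 0xF5.

P[1] = 0xDC, P[2] = 0xFE, P[3] = 0x81, P[4] = 0xF5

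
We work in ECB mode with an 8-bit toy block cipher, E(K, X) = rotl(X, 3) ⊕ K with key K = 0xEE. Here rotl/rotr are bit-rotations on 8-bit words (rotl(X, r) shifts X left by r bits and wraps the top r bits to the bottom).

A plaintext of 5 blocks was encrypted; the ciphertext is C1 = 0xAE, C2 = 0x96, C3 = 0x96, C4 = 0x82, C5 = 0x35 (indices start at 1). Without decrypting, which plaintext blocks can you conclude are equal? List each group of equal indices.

P2 = P3

ECB encrypts each block independently with the same key, so equal ciphertext blocks imply equal plaintext blocks.
C2 = C3 = 0x96, so P2 = P3.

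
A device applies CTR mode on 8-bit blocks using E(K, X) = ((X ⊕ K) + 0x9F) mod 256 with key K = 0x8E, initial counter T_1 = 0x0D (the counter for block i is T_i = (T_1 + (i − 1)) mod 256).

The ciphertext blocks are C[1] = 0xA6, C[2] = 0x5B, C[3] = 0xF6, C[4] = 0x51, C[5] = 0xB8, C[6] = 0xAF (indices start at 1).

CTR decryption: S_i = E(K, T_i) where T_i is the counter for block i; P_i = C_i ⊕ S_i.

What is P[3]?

P[3]: T = 0x0F, S = E(K, T) = 0x20; 0xF6 ⊕ 0x20 = 0xD6.

P[3] = 0xD6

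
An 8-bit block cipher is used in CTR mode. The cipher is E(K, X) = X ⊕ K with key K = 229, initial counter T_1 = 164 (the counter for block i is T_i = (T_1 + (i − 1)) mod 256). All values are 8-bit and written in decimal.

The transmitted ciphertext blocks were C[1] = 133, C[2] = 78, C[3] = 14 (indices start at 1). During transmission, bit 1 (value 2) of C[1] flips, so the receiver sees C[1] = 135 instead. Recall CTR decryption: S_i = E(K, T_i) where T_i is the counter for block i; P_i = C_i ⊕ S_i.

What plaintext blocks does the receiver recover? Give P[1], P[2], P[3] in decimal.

P[1] = 198, P[2] = 14, P[3] = 77

Only C[1] changed, to 135. In CTR, a change in C_i flips the same bit in P_i only; the keystream is unaffected. Decrypting the received ciphertext:
P[1]: T = 164, S = E(K, T) = 65; 135 ⊕ 65 = 198.
P[2]: T = 165, S = E(K, T) = 64; 78 ⊕ 64 = 14.
P[3]: T = 166, S = E(K, T) = 67; 14 ⊕ 67 = 77.
Blocks that differ from the original plaintext: P[1].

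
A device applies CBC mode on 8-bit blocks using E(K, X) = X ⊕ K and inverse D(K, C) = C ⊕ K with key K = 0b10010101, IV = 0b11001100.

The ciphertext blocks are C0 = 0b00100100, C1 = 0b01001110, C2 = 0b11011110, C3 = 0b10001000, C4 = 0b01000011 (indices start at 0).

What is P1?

P1 = 0b11111111

CBC decryption: P_i = D(K, C_i) ⊕ C_{i−1}, with C_{−1} = IV.
P1: D(K, 0b01001110) = 0b11011011; 0b11011011 ⊕ 0b00100100 = 0b11111111.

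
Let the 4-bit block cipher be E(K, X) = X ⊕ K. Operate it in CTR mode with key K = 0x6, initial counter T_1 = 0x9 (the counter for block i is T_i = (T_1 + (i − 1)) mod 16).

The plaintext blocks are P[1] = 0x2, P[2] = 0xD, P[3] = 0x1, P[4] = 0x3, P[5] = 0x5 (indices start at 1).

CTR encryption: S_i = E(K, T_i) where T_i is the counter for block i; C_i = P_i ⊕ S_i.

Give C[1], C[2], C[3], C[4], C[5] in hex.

C[1]: T = 0x9, S = E(K, T) = 0xF; 0x2 ⊕ 0xF = 0xD.
C[2]: T = 0xA, S = E(K, T) = 0xC; 0xD ⊕ 0xC = 0x1.
C[3]: T = 0xB, S = E(K, T) = 0xD; 0x1 ⊕ 0xD = 0xC.
C[4]: T = 0xC, S = E(K, T) = 0xA; 0x3 ⊕ 0xA = 0x9.
C[5]: T = 0xD, S = E(K, T) = 0xB; 0x5 ⊕ 0xB = 0xE.

C[1] = 0xD, C[2] = 0x1, C[3] = 0xC, C[4] = 0x9, C[5] = 0xE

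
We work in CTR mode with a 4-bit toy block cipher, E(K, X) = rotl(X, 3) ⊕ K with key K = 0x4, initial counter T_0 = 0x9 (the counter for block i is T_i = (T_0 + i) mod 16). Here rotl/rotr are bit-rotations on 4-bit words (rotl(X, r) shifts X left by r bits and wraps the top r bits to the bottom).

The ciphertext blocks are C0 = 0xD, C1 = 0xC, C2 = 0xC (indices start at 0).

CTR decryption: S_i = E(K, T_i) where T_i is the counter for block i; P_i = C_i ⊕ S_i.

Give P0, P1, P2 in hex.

P0: T = 0x9, S = E(K, T) = 0x8; 0xD ⊕ 0x8 = 0x5.
P1: T = 0xA, S = E(K, T) = 0x1; 0xC ⊕ 0x1 = 0xD.
P2: T = 0xB, S = E(K, T) = 0x9; 0xC ⊕ 0x9 = 0x5.

P0 = 0x5, P1 = 0xD, P2 = 0x5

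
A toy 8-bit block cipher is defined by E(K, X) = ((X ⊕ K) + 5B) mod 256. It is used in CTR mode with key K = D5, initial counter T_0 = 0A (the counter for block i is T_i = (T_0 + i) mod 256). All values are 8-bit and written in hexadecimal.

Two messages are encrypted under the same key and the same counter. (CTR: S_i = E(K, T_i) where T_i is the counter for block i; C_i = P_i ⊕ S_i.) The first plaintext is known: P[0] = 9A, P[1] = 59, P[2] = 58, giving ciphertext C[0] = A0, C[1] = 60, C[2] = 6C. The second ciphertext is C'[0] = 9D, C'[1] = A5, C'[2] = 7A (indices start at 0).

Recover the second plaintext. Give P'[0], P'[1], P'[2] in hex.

P'[0] = A7, P'[1] = 9C, P'[2] = 4E

In CTR with a reused counter, both messages share the same keystream S_i, so C_i ⊕ C'_i = P_i ⊕ P'_i and thus P'_i = P_i ⊕ C_i ⊕ C'_i.
P'[0]: 9A ⊕ A0 ⊕ 9D = A7.
P'[1]: 59 ⊕ 60 ⊕ A5 = 9C.
P'[2]: 58 ⊕ 6C ⊕ 7A = 4E.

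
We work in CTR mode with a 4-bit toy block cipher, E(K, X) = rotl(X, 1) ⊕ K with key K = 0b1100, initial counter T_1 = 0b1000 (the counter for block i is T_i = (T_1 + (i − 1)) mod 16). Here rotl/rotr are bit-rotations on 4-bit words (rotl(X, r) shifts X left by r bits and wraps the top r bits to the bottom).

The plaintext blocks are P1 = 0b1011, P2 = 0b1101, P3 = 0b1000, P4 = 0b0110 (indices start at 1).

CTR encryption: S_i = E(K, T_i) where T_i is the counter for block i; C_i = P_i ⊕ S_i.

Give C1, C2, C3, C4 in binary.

C1 = 0b0110, C2 = 0b0010, C3 = 0b0001, C4 = 0b1101

C1: T = 0b1000, S = E(K, T) = 0b1101; 0b1011 ⊕ 0b1101 = 0b0110.
C2: T = 0b1001, S = E(K, T) = 0b1111; 0b1101 ⊕ 0b1111 = 0b0010.
C3: T = 0b1010, S = E(K, T) = 0b1001; 0b1000 ⊕ 0b1001 = 0b0001.
C4: T = 0b1011, S = E(K, T) = 0b1011; 0b0110 ⊕ 0b1011 = 0b1101.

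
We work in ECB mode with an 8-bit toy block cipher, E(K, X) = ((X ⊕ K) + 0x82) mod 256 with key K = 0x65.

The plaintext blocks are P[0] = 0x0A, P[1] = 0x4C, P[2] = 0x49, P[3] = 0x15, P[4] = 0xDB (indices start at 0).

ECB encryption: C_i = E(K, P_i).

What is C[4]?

C[4]: E(K, 0xDB) = 0x40.

C[4] = 0x40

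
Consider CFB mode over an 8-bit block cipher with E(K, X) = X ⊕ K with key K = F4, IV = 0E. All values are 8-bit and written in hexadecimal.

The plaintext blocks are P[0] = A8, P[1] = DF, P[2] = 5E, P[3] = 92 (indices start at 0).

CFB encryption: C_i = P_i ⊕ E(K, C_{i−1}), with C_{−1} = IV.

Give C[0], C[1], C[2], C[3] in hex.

C[0]: E(K, 0E) = FA; A8 ⊕ FA = 52.
C[1]: E(K, 52) = A6; DF ⊕ A6 = 79.
C[2]: E(K, 79) = 8D; 5E ⊕ 8D = D3.
C[3]: E(K, D3) = 27; 92 ⊕ 27 = B5.

C[0] = 52, C[1] = 79, C[2] = D3, C[3] = B5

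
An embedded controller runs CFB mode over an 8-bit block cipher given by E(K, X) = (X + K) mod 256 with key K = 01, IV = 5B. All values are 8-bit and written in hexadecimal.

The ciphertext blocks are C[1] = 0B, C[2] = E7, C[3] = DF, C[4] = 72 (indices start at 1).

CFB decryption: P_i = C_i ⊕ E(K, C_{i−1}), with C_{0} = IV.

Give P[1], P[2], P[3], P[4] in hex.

P[1] = 57, P[2] = EB, P[3] = 37, P[4] = 92

P[1]: E(K, 5B) = 5C; 0B ⊕ 5C = 57.
P[2]: E(K, 0B) = 0C; E7 ⊕ 0C = EB.
P[3]: E(K, E7) = E8; DF ⊕ E8 = 37.
P[4]: E(K, DF) = E0; 72 ⊕ E0 = 92.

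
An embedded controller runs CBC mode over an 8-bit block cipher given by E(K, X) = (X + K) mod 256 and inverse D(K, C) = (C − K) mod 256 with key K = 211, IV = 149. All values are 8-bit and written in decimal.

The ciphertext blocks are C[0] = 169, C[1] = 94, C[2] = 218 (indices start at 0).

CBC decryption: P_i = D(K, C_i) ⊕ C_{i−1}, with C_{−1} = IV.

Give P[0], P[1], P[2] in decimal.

P[0]: D(K, 169) = 214; 214 ⊕ 149 = 67.
P[1]: D(K, 94) = 139; 139 ⊕ 169 = 34.
P[2]: D(K, 218) = 7; 7 ⊕ 94 = 89.

P[0] = 67, P[1] = 34, P[2] = 89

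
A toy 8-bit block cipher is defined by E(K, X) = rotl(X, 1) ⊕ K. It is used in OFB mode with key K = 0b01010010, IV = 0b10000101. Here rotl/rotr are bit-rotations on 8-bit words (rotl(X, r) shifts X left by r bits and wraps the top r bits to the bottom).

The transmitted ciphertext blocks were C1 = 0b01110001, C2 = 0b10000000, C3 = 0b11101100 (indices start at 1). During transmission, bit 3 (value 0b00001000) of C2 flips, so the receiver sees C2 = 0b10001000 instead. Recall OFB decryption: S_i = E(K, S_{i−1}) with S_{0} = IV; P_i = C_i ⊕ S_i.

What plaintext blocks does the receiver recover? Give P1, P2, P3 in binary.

P1 = 0b00101000, P2 = 0b01101000, P3 = 0b01111111

Only C2 changed, to 0b10001000. In OFB, a change in C_i flips the same bit in P_i only; the keystream is unaffected. Decrypting the received ciphertext:
P1: S = E(K, 0b10000101) = 0b01011001; 0b01110001 ⊕ 0b01011001 = 0b00101000.
P2: S = E(K, 0b01011001) = 0b11100000; 0b10001000 ⊕ 0b11100000 = 0b01101000.
P3: S = E(K, 0b11100000) = 0b10010011; 0b11101100 ⊕ 0b10010011 = 0b01111111.
Blocks that differ from the original plaintext: P2.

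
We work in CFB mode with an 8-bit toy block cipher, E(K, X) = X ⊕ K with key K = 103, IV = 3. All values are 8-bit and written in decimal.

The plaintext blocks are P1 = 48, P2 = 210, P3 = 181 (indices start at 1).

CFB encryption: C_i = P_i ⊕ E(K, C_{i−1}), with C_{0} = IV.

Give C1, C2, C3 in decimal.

C1 = 84, C2 = 225, C3 = 51

C1: E(K, 3) = 100; 48 ⊕ 100 = 84.
C2: E(K, 84) = 51; 210 ⊕ 51 = 225.
C3: E(K, 225) = 134; 181 ⊕ 134 = 51.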